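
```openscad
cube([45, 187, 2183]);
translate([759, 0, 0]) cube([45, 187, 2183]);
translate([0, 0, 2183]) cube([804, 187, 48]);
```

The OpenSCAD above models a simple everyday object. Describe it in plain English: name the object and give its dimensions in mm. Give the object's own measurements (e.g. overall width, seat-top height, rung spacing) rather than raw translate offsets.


A door frame. The clear opening is 714 mm wide and 2183 mm high. Two 45 mm wide jambs, 187 mm deep, stand either side of the opening from the floor to the top of the opening. A 48 mm thick head sits across the top of both jambs, spanning the full outside width of the frame.


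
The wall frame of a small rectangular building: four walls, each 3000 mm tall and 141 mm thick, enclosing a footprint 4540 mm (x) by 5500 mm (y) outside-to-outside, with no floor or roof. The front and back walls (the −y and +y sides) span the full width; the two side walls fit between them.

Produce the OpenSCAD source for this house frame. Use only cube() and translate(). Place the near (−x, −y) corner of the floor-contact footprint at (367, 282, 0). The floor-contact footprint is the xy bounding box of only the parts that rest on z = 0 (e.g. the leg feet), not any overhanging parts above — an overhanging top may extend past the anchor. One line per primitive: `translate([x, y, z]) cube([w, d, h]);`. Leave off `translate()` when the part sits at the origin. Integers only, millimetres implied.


translate([367, 282, 0]) cube([4540, 141, 3000]);
translate([367, 5641, 0]) cube([4540, 141, 3000]);
translate([367, 423, 0]) cube([141, 5218, 3000]);
translate([4766, 423, 0]) cube([141, 5218, 3000]);


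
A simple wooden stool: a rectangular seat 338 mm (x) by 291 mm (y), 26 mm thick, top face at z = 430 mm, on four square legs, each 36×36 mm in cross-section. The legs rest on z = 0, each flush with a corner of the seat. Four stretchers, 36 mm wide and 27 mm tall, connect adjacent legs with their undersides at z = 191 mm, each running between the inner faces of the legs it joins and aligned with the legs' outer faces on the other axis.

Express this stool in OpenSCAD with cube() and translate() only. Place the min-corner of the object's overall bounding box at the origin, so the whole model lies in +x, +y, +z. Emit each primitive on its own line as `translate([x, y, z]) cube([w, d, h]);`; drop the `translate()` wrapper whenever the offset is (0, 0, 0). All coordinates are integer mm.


translate([0, 0, 404]) cube([338, 291, 26]);
cube([36, 36, 404]);
translate([302, 0, 0]) cube([36, 36, 404]);
translate([0, 255, 0]) cube([36, 36, 404]);
translate([302, 255, 0]) cube([36, 36, 404]);
translate([36, 0, 191]) cube([266, 36, 27]);
translate([36, 255, 191]) cube([266, 36, 27]);
translate([0, 36, 191]) cube([36, 219, 27]);
translate([302, 36, 191]) cube([36, 219, 27]);


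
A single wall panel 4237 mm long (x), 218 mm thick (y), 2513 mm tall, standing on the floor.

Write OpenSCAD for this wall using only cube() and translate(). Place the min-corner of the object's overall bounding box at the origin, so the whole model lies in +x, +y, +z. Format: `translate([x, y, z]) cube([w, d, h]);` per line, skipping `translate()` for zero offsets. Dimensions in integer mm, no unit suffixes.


cube([4237, 218, 2513]);


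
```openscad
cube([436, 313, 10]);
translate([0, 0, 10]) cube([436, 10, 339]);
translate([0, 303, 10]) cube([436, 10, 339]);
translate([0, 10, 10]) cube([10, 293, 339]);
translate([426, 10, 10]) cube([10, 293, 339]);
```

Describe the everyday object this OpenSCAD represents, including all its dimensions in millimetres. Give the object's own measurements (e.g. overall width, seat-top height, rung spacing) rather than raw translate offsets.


An open-topped rectangular box: outside dimensions 436×313×349 mm, with a uniform wall and base thickness of 10 mm. The base is a full 436×313 slab on the floor; four walls sit on top of the base. The front and back walls (the −y and +y sides) span the full width; the two side walls fit between them.


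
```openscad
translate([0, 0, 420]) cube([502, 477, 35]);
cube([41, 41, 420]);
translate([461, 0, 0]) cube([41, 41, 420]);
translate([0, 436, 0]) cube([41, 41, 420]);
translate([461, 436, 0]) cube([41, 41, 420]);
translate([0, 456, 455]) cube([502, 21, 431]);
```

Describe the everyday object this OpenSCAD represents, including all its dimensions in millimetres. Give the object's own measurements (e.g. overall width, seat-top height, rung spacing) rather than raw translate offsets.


A chair. The seat is a 502×477×35 mm slab with its top at z = 455 mm, on four 41×41 mm corner legs (flush with the seat edges, standing on z = 0). A flat backrest 21 mm thick, 431 mm tall, spans the full seat width and rises from the seat top along its +y edge, rear face flush with the rear of the seat.


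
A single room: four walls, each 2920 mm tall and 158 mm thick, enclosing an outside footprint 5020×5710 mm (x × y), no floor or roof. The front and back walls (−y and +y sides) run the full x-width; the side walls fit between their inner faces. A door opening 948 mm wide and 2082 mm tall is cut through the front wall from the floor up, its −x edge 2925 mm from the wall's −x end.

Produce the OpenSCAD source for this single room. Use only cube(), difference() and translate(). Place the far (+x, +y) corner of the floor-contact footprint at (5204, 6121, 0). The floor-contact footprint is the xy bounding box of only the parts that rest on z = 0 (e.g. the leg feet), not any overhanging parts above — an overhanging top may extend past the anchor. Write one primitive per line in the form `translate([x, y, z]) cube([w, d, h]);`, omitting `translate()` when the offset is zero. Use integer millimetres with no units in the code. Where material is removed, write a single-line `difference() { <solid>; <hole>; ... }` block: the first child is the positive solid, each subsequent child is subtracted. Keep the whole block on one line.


difference() { translate([184, 411, 0]) cube([5020, 158, 2920]); translate([3109, 411, 0]) cube([948, 158, 2082]); }
translate([184, 5963, 0]) cube([5020, 158, 2920]);
translate([184, 569, 0]) cube([158, 5394, 2920]);
translate([5046, 569, 0]) cube([158, 5394, 2920]);


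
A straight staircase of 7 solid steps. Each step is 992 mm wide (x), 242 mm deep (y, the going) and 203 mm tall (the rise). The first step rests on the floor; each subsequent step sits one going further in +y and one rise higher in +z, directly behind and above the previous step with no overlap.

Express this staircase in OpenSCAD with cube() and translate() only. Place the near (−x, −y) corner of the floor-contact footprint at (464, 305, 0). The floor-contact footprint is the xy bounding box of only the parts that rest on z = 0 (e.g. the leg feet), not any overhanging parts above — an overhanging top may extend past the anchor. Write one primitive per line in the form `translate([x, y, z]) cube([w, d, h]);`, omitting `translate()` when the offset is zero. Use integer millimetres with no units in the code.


translate([464, 305, 0]) cube([992, 242, 203]);
translate([464, 547, 203]) cube([992, 242, 203]);
translate([464, 789, 406]) cube([992, 242, 203]);
translate([464, 1031, 609]) cube([992, 242, 203]);
translate([464, 1273, 812]) cube([992, 242, 203]);
translate([464, 1515, 1015]) cube([992, 242, 203]);
translate([464, 1757, 1218]) cube([992, 242, 203]);


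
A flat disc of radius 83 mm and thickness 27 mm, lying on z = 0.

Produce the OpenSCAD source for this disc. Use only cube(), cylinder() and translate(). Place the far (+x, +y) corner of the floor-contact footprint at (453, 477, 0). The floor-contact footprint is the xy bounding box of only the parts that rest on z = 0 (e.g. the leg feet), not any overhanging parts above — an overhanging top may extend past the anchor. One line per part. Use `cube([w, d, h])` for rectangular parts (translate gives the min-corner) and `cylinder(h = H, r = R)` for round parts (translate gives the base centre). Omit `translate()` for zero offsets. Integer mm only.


translate([370, 394, 0]) cylinder(h = 27, r = 83);


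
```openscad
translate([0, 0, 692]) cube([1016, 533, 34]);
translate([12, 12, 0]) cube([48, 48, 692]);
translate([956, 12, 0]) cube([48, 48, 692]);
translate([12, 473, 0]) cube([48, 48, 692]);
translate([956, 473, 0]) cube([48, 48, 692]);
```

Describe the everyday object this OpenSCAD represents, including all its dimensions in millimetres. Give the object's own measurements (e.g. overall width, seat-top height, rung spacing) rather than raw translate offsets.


A rectangular dining table. The top is 1016×533×34 mm with its upper surface at z = 726 mm. It stands on four 48×48 mm square legs, each inset 12 mm from the nearest pair of top edges, running from the floor to the underside of the top.


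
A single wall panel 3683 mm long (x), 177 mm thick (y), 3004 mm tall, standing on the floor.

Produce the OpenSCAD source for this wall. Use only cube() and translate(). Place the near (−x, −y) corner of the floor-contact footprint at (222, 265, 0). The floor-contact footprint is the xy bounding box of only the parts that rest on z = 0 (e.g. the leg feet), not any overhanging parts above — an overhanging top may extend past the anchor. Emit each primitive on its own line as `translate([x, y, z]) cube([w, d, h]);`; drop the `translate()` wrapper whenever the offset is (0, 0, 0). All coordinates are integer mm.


translate([222, 265, 0]) cube([3683, 177, 3004]);


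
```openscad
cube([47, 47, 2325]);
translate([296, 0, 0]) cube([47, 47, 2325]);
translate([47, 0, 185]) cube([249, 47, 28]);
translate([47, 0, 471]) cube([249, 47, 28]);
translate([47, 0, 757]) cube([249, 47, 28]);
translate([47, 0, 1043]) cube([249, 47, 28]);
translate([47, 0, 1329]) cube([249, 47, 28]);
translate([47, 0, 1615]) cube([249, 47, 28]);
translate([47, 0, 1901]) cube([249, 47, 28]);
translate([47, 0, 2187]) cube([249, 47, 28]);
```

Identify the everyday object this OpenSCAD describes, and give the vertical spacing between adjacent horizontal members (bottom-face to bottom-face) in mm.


A ladder. The rung spacing is 286 mm.

Two tall 47×47 posts with 8 short bars between them — a ladder. Adjacent rungs sit at z = 185 and z = 471, so the spacing is 471 − 185 = 286 mm.


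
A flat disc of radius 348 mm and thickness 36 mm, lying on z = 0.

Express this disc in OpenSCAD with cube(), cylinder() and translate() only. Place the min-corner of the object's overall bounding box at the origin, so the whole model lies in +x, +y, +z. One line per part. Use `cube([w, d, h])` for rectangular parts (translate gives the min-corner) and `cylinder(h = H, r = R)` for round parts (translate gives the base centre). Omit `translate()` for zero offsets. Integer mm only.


translate([348, 348, 0]) cylinder(h = 36, r = 348);


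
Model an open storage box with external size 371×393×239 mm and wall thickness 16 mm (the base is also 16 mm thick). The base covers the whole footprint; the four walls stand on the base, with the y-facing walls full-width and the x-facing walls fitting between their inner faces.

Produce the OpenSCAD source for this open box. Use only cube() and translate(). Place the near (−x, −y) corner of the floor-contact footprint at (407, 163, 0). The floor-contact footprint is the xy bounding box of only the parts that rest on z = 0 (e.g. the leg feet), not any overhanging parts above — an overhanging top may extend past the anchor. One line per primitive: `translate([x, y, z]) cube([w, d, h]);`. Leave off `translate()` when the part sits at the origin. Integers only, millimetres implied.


translate([407, 163, 0]) cube([371, 393, 16]);
translate([407, 163, 16]) cube([371, 16, 223]);
translate([407, 540, 16]) cube([371, 16, 223]);
translate([407, 179, 16]) cube([16, 361, 223]);
translate([762, 179, 16]) cube([16, 361, 223]);


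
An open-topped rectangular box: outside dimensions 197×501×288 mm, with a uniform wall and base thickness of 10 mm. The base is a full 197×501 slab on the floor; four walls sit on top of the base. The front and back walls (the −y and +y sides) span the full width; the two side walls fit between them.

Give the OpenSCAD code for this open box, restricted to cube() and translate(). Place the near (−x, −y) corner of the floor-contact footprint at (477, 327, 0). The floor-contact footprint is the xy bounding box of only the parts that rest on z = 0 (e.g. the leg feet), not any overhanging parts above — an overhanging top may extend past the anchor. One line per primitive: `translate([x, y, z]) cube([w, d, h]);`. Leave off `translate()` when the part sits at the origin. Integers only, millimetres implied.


translate([477, 327, 0]) cube([197, 501, 10]);
translate([477, 327, 10]) cube([197, 10, 278]);
translate([477, 818, 10]) cube([197, 10, 278]);
translate([477, 337, 10]) cube([10, 481, 278]);
translate([664, 337, 10]) cube([10, 481, 278]);


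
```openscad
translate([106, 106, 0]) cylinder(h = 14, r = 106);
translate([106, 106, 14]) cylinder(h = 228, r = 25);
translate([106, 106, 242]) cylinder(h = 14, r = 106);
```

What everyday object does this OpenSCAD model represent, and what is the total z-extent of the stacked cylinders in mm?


A spool. The overall height is 256 mm.

Three coaxial cylinders, large–small–large — a spool. Two 14 mm flanges and a 228 mm core give 14 + 228 + 14 = 256 mm.


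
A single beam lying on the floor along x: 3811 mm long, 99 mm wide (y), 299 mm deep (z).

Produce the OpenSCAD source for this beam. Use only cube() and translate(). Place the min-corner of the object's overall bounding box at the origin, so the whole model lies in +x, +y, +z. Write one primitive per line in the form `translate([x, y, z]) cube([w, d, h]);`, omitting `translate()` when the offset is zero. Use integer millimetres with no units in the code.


cube([3811, 99, 299]);


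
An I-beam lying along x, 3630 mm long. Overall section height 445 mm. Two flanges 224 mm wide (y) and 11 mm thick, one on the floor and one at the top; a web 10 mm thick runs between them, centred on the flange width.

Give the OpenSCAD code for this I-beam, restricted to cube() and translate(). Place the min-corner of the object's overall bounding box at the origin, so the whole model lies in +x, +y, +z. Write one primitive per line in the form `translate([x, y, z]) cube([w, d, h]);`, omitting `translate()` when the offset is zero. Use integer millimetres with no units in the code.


cube([3630, 224, 11]);
translate([0, 107, 11]) cube([3630, 10, 423]);
translate([0, 0, 434]) cube([3630, 224, 11]);


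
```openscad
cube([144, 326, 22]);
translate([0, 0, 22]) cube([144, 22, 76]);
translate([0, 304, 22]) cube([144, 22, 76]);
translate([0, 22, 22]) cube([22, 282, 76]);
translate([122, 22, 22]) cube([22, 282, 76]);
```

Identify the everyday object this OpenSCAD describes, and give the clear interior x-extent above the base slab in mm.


An open box. The internal width is 100 mm.

A 144×326 base slab with four walls standing on it — an open box. The base is 144 mm wide and the walls are 22 mm thick, so the internal width is 144 − 2 × 22 = 100 mm.


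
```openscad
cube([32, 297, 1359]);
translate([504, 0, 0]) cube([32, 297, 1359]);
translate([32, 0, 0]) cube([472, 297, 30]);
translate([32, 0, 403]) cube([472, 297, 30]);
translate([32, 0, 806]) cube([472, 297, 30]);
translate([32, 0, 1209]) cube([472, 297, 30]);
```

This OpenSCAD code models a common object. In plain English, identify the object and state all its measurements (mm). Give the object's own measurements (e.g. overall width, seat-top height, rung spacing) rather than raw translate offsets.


An open bookshelf. Two side panels, each 32 mm thick, 297 mm deep and 1359 mm tall, stand 536 mm apart (outside-to-outside). Between them sit 4 shelves, each 30 mm thick and 297 mm deep, spanning the full gap between the sides. The bottom shelf rests on the floor (its underside at z = 0) and the clear gap between one shelf's top and the next shelf's underside is 373 mm.


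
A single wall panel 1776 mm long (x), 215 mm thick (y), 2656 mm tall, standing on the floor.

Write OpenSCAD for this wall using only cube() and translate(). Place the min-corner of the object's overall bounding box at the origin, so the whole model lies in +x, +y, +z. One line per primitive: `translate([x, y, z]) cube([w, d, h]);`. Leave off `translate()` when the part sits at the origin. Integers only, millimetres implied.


cube([1776, 215, 2656]);


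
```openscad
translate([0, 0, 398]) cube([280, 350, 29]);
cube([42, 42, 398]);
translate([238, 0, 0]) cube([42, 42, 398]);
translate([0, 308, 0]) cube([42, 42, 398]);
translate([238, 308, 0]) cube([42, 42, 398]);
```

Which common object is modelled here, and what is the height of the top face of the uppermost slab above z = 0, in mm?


A stool. The seat height is 427 mm.

A 280×350×29 slab at z = 398 on four corner posts — a stool. The seat top is 398 + 29 = 427 mm.


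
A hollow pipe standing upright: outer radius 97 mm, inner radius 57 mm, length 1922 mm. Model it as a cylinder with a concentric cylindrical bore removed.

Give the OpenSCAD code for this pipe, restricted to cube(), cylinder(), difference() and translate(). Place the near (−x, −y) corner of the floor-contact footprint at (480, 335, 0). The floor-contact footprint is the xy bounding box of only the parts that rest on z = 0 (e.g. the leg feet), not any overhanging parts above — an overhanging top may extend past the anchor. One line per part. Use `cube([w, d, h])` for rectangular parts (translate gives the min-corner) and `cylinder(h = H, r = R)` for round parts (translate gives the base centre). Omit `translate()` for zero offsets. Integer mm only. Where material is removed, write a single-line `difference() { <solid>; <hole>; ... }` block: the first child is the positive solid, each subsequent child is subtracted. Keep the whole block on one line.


difference() { translate([577, 432, 0]) cylinder(h = 1922, r = 97); translate([577, 432, 0]) cylinder(h = 1922, r = 57); }


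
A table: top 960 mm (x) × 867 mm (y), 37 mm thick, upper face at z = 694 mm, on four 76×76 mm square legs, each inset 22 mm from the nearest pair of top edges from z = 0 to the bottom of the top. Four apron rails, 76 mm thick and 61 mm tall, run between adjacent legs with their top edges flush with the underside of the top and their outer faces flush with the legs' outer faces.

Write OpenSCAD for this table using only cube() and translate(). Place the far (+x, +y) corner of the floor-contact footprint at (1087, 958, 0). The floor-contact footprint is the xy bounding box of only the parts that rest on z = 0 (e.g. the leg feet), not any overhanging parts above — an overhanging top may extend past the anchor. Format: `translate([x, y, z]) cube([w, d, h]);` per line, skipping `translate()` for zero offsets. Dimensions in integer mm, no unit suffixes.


// leg_h = 694 - 37 = 657
// apron z = 657 - 61 = 596
translate([149, 113, 657]) cube([960, 867, 37]);
translate([171, 135, 0]) cube([76, 76, 657]);
translate([1011, 135, 0]) cube([76, 76, 657]);
translate([171, 882, 0]) cube([76, 76, 657]);
translate([1011, 882, 0]) cube([76, 76, 657]);
translate([247, 135, 596]) cube([764, 76, 61]);
translate([247, 882, 596]) cube([764, 76, 61]);
translate([171, 211, 596]) cube([76, 671, 61]);
translate([1011, 211, 596]) cube([76, 671, 61]);


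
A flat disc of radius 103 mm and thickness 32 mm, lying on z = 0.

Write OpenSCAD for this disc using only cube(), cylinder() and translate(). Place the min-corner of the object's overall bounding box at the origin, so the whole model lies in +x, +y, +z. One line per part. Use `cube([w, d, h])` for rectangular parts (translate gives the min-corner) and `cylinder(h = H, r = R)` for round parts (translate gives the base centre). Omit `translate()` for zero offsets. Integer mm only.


translate([103, 103, 0]) cylinder(h = 32, r = 103);


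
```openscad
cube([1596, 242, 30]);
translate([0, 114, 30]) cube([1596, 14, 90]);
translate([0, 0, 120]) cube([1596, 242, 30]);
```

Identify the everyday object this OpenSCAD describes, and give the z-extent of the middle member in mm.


An I-beam. The web height is 90 mm.

Two wide flanges with a thin centred web — an I-beam. Overall 150 mm minus two 30 mm flanges gives a web of 150 − 2·30 = 90 mm.


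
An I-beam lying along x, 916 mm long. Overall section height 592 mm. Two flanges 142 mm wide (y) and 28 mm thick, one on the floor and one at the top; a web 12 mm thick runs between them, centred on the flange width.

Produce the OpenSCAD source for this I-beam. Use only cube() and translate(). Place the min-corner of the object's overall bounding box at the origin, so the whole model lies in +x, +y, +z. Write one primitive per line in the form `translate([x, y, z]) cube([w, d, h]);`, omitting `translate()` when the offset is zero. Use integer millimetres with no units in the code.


cube([916, 142, 28]);
translate([0, 65, 28]) cube([916, 12, 536]);
translate([0, 0, 564]) cube([916, 142, 28]);


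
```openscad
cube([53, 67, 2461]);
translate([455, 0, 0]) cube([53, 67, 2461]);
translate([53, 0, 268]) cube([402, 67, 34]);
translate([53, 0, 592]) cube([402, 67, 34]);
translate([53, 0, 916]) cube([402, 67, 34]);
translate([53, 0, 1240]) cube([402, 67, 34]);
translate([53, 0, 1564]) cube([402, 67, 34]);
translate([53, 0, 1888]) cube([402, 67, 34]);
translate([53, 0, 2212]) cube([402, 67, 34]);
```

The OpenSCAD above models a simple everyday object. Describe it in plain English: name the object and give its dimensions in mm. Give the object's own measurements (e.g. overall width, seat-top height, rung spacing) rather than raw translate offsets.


A straight ladder. Two 53×67 mm vertical rails, 2461 mm tall, stand 508 mm apart (outside-to-outside) with their front faces coplanar on the −y side. 7 rungs, each 67 mm deep and 34 mm tall, span between the inner faces of the rails, front faces flush with the rails. The lowest rung's underside is at z = 268 mm and rungs are spaced 324 mm apart (underside to underside).


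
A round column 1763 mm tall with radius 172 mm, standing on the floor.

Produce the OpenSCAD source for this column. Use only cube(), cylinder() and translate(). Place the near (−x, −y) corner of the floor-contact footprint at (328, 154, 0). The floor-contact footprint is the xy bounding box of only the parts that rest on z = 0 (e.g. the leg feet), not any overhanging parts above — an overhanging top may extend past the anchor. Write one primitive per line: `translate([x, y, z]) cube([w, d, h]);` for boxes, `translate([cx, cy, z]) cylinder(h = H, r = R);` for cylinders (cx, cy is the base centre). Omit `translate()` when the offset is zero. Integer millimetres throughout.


translate([500, 326, 0]) cylinder(h = 1763, r = 172);


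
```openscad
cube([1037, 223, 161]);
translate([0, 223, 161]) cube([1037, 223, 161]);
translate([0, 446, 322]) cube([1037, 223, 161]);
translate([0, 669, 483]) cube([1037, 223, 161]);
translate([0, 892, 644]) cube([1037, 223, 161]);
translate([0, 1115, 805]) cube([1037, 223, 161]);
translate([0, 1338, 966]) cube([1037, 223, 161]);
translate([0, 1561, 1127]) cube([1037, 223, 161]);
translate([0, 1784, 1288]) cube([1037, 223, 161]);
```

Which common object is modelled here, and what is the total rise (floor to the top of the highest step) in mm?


A staircase. The total rise is 1449 mm.

9 identical blocks, each offset up and back from the previous — a staircase. Each step is 161 mm tall and there are 9 of them, so the total rise is 9 × 161 = 1449 mm.


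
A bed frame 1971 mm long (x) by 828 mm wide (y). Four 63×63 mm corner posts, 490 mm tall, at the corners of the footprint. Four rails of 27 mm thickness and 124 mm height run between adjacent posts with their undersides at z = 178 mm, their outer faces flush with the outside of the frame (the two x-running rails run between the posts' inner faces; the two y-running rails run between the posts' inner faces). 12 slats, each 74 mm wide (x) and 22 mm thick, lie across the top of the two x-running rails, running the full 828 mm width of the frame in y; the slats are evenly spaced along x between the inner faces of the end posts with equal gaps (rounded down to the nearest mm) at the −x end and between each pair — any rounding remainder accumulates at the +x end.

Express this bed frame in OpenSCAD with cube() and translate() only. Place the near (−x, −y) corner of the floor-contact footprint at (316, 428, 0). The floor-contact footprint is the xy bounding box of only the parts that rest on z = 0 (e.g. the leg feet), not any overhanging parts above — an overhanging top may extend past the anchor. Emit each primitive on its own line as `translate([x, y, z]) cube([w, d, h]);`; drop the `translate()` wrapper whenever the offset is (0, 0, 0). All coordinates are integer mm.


translate([316, 428, 0]) cube([63, 63, 490]);
translate([316, 1193, 0]) cube([63, 63, 490]);
translate([2224, 428, 0]) cube([63, 63, 490]);
translate([2224, 1193, 0]) cube([63, 63, 490]);
translate([379, 428, 178]) cube([1845, 27, 124]);
translate([379, 1229, 178]) cube([1845, 27, 124]);
translate([316, 491, 178]) cube([27, 702, 124]);
translate([2260, 491, 178]) cube([27, 702, 124]);
translate([452, 428, 302]) cube([74, 828, 22]);
translate([599, 428, 302]) cube([74, 828, 22]);
translate([746, 428, 302]) cube([74, 828, 22]);
translate([893, 428, 302]) cube([74, 828, 22]);
translate([1040, 428, 302]) cube([74, 828, 22]);
translate([1187, 428, 302]) cube([74, 828, 22]);
translate([1334, 428, 302]) cube([74, 828, 22]);
translate([1481, 428, 302]) cube([74, 828, 22]);
translate([1628, 428, 302]) cube([74, 828, 22]);
translate([1775, 428, 302]) cube([74, 828, 22]);
translate([1922, 428, 302]) cube([74, 828, 22]);
translate([2069, 428, 302]) cube([74, 828, 22]);


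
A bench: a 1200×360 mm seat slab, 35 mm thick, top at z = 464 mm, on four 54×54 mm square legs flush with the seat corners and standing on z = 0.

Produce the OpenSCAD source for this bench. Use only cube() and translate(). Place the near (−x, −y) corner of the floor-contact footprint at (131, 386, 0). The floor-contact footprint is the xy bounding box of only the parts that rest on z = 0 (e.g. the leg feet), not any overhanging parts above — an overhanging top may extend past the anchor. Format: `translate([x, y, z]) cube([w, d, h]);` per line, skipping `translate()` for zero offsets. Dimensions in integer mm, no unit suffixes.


translate([131, 386, 429]) cube([1200, 360, 35]);
translate([131, 386, 0]) cube([54, 54, 429]);
translate([131, 692, 0]) cube([54, 54, 429]);
translate([1277, 386, 0]) cube([54, 54, 429]);
translate([1277, 692, 0]) cube([54, 54, 429]);


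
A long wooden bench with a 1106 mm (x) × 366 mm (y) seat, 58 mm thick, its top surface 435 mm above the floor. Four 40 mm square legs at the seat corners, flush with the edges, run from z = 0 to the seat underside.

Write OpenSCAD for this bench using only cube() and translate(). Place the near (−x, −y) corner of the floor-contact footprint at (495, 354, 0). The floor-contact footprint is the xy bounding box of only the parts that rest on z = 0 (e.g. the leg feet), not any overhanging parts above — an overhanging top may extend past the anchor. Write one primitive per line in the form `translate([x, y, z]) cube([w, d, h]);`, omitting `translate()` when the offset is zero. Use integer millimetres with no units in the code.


// leg_h = 435 − 58 = 377
translate([495, 354, 377]) cube([1106, 366, 58]);
translate([495, 354, 0]) cube([40, 40, 377]);
translate([495, 680, 0]) cube([40, 40, 377]);
translate([1561, 354, 0]) cube([40, 40, 377]);
translate([1561, 680, 0]) cube([40, 40, 377]);


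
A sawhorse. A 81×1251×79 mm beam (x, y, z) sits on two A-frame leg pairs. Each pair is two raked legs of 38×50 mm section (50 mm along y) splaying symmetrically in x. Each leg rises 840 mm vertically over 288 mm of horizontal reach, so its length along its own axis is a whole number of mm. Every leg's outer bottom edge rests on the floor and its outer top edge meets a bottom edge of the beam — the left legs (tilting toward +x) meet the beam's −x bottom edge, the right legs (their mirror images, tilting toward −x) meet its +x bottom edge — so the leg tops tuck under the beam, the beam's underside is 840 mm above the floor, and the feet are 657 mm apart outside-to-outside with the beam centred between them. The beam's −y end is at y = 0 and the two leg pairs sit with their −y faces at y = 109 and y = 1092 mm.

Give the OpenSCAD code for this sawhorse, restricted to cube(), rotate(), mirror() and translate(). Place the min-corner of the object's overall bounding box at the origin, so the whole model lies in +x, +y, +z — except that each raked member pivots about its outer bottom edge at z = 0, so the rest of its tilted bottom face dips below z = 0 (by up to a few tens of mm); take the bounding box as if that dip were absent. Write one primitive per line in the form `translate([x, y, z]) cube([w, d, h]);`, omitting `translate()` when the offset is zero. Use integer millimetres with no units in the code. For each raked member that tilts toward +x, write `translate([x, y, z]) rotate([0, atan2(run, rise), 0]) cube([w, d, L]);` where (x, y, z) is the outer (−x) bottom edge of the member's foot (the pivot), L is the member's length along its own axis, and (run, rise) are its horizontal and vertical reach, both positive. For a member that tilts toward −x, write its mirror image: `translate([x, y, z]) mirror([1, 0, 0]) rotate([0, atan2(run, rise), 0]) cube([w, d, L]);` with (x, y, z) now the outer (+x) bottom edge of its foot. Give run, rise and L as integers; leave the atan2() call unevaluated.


translate([288, 0, 840]) cube([81, 1251, 79]);
translate([0, 109, 0]) rotate([0, atan2(288, 840), 0]) cube([38, 50, 888]);
translate([657, 109, 0]) mirror([1, 0, 0]) rotate([0, atan2(288, 840), 0]) cube([38, 50, 888]);
translate([0, 1092, 0]) rotate([0, atan2(288, 840), 0]) cube([38, 50, 888]);
translate([657, 1092, 0]) mirror([1, 0, 0]) rotate([0, atan2(288, 840), 0]) cube([38, 50, 888]);


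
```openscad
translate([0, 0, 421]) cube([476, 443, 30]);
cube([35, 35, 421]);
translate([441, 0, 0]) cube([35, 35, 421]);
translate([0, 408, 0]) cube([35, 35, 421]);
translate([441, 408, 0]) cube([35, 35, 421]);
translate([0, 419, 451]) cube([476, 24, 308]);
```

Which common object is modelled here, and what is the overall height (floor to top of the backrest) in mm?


A chair. The overall height is 759 mm.

A slab on four corner posts with a tall panel at the back — a chair. The seat slab sits at z = 421 with thickness 30, and the 308 mm backrest starts at the seat top, so the overall height is 421 + 30 + 308 = 759 mm.


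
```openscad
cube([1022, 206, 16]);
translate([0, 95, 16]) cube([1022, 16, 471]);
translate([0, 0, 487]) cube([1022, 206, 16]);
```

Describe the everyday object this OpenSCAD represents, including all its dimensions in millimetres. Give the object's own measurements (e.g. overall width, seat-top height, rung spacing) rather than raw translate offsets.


An I-beam lying along x, 1022 mm long. Overall section height 503 mm. Two flanges 206 mm wide (y) and 16 mm thick, one on the floor and one at the top; a web 16 mm thick runs between them, centred on the flange width.


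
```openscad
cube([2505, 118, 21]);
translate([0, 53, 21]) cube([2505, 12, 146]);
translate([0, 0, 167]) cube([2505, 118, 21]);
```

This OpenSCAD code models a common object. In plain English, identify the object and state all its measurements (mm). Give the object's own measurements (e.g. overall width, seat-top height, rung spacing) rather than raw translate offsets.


An I-beam lying along x, 2505 mm long. Overall section height 188 mm. Two flanges 118 mm wide (y) and 21 mm thick, one on the floor and one at the top; a web 12 mm thick runs between them, centred on the flange width.


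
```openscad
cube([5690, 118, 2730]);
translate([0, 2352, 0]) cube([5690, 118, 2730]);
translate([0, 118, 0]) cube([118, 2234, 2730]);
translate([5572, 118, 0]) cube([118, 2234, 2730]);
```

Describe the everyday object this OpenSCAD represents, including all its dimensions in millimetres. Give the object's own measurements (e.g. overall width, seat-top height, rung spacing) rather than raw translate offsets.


The wall frame of a small rectangular building: four walls, each 2730 mm tall and 118 mm thick, enclosing a footprint 5690 mm (x) by 2470 mm (y) outside-to-outside, with no floor or roof. The front and back walls (the −y and +y sides) span the full width; the two side walls fit between them.


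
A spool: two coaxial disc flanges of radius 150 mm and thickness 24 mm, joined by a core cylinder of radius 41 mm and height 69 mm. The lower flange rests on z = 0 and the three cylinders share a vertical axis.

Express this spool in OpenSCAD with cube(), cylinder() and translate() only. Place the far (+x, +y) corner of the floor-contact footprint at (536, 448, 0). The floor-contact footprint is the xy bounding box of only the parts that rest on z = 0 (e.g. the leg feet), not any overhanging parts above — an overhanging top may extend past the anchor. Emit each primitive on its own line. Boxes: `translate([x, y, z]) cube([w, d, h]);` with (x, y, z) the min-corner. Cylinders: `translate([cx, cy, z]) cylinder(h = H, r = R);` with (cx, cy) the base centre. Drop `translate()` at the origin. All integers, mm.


translate([386, 298, 0]) cylinder(h = 24, r = 150);
translate([386, 298, 24]) cylinder(h = 69, r = 41);
translate([386, 298, 93]) cylinder(h = 24, r = 150);


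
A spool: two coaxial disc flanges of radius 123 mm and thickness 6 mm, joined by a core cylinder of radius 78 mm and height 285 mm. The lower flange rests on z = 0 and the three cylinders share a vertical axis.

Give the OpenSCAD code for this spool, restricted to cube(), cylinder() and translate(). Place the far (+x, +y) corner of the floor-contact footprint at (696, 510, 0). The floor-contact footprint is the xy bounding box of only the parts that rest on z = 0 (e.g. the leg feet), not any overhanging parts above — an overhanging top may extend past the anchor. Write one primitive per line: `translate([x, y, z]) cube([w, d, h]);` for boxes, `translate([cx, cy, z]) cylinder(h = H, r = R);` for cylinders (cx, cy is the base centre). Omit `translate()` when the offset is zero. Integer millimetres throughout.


translate([573, 387, 0]) cylinder(h = 6, r = 123);
translate([573, 387, 6]) cylinder(h = 285, r = 78);
translate([573, 387, 291]) cylinder(h = 6, r = 123);


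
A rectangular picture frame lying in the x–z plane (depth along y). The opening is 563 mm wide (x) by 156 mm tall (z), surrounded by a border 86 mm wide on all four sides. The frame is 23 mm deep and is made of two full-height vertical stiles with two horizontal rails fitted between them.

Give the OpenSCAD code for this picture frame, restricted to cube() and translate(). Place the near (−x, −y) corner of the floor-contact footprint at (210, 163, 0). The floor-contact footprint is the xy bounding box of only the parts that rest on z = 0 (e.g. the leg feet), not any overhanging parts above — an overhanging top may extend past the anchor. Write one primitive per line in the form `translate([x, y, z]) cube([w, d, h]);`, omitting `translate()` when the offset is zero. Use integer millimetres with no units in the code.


translate([210, 163, 0]) cube([86, 23, 328]);
translate([859, 163, 0]) cube([86, 23, 328]);
translate([296, 163, 0]) cube([563, 23, 86]);
translate([296, 163, 242]) cube([563, 23, 86]);


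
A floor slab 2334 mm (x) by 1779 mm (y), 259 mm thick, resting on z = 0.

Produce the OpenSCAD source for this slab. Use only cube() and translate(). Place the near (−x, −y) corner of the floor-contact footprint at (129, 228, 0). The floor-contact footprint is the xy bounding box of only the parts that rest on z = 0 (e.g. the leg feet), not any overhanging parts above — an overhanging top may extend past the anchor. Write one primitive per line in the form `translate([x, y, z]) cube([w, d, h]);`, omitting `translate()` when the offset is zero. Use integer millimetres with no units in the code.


translate([129, 228, 0]) cube([2334, 1779, 259]);


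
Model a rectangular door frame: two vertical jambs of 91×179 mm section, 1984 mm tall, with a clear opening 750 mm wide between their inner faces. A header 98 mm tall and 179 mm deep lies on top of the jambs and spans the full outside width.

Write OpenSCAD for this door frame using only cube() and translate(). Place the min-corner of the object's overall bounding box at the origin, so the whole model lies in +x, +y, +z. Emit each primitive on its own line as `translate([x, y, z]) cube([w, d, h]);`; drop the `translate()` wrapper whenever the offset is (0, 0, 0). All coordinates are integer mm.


cube([91, 179, 1984]);
translate([841, 0, 0]) cube([91, 179, 1984]);
translate([0, 0, 1984]) cube([932, 179, 98]);


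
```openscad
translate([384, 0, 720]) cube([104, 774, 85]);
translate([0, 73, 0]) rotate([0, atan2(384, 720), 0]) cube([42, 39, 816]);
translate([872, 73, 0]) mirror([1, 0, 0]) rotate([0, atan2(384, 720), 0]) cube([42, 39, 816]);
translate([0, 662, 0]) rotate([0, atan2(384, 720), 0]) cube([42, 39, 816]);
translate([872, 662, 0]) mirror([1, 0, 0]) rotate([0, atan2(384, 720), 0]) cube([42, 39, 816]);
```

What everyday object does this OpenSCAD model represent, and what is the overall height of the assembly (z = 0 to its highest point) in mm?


A sawhorse. The overall height is 805 mm.

A beam across two mirrored pairs of raked legs — a sawhorse. The beam's underside is at z = 720 (matching the legs' vertical rise in atan2(384, 720)) and the beam is 85 mm tall, so its top is at 720 + 85 = 805 mm. The raked legs top out at the beam's underside, so that is the highest point.


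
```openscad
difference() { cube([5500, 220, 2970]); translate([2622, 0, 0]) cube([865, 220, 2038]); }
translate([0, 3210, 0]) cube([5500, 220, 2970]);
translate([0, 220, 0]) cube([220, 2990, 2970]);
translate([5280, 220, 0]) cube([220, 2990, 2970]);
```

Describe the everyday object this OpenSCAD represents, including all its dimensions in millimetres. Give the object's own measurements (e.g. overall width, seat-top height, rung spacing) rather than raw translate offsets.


A single room: four walls, each 2970 mm tall and 220 mm thick, enclosing an outside footprint 5500×3430 mm (x × y), no floor or roof. The front and back walls (−y and +y sides) run the full x-width; the side walls fit between their inner faces. A door opening 865 mm wide and 2038 mm tall is cut through the front wall from the floor up, its −x edge 2622 mm from the wall's −x end.


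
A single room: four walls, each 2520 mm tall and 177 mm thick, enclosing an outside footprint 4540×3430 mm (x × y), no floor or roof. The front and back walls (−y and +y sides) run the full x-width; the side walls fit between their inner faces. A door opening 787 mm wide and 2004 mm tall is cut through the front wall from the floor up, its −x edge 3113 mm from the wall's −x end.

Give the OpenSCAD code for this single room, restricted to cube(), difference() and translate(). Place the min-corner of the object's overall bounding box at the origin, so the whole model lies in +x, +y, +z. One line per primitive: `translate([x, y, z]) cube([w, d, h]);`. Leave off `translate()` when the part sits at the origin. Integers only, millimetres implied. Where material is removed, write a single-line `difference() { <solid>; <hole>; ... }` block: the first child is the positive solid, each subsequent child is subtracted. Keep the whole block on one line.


difference() { cube([4540, 177, 2520]); translate([3113, 0, 0]) cube([787, 177, 2004]); }
translate([0, 3253, 0]) cube([4540, 177, 2520]);
translate([0, 177, 0]) cube([177, 3076, 2520]);
translate([4363, 177, 0]) cube([177, 3076, 2520]);


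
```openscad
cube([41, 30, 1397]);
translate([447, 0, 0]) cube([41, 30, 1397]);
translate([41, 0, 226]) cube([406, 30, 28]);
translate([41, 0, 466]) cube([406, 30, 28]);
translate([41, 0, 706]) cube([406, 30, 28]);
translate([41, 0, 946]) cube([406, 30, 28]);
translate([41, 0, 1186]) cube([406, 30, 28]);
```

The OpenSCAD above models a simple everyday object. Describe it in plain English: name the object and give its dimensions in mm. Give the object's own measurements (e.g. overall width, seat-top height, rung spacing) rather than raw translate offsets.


A straight ladder. Two 41×30 mm vertical rails, 1397 mm tall, stand 488 mm apart (outside-to-outside) with their front faces coplanar on the −y side. 5 rungs, each 30 mm deep and 28 mm tall, span between the inner faces of the rails, front faces flush with the rails. The lowest rung's underside is at z = 226 mm and rungs are spaced 240 mm apart (underside to underside).
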